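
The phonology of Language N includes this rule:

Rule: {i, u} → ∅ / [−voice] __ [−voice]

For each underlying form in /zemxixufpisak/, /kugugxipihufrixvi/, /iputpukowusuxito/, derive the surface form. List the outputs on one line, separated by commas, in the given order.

zemxxfpsak, kugugxphfrixvi, iptpkowusxto

/zemxixufpisak/: /i/ is a high vowel flanked by voiceless consonants /x/ and /x/, so it deletes. /u/ is a high vowel flanked by voiceless consonants /x/ and /f/, so it deletes. /i/ is a high vowel flanked by voiceless consonants /p/ and /s/, so it deletes. → [zemxxfpsak].
/kugugxipihufrixvi/: /i/ is a high vowel flanked by voiceless consonants /x/ and /p/, so it deletes. /i/ is a high vowel flanked by voiceless consonants /p/ and /h/, so it deletes. /u/ is a high vowel flanked by voiceless consonants /h/ and /f/, so it deletes. → [kugugxphfrixvi].
/iputpukowusuxito/: /u/ is a high vowel flanked by voiceless consonants /p/ and /t/, so it deletes. /u/ is a high vowel flanked by voiceless consonants /p/ and /k/, so it deletes. /u/ is a high vowel flanked by voiceless consonants /s/ and /x/, so it deletes. /i/ is a high vowel flanked by voiceless consonants /x/ and /t/, so it deletes. → [iptpkowusxto].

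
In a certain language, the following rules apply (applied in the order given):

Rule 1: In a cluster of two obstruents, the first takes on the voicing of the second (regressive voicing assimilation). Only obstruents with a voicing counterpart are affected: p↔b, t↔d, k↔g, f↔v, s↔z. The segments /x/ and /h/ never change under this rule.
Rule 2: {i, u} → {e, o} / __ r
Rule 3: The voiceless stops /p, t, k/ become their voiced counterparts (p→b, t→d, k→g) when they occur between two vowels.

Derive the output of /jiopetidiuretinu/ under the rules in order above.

Rule 1 (regressive voicing assimilation): no segment meets the environment; /jiopetidiuretinu/ is unchanged.
Rule 2 (pre-rhotic lowering): /u/ is a high vowel immediately before /r/, so it lowers to [o]. /jiopetidiuretinu/ → jiopetidioretinu.
Rule 3 (intervocalic voicing): /p/ is a voiceless stop between vowels /o/ and /e/, so it voices to [b]. /t/ is a voiceless stop between vowels /e/ and /i/, so it voices to [d]. /t/ is a voiceless stop between vowels /e/ and /i/, so it voices to [d]. /jiopetidioretinu/ → jiobedidioredinu.

jiobedidioredinu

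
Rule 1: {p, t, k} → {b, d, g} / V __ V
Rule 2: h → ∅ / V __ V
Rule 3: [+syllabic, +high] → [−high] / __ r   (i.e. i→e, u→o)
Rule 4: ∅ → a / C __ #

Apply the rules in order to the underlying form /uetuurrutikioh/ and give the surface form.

ueduorrudigioha

Rule 1 (intervocalic voicing): /t/ is a voiceless stop between vowels /e/ and /u/, so it voices to [d]. /t/ is a voiceless stop between vowels /u/ and /i/, so it voices to [d]. /k/ is a voiceless stop between vowels /i/ and /i/, so it voices to [g]. /uetuurrutikioh/ → ueduurrudigioh.
Rule 2 (intervocalic h-deletion): no segment meets the environment; /ueduurrudigioh/ is unchanged.
Rule 3 (pre-rhotic lowering): /u/ is a high vowel immediately before /r/, so it lowers to [o]. /ueduurrudigioh/ → ueduorrudigioh.
Rule 4 (final a-epenthesis): the form ends in the consonant /h/, so [a] is inserted word-finally. /ueduorrudigioh/ → ueduorrudigioha.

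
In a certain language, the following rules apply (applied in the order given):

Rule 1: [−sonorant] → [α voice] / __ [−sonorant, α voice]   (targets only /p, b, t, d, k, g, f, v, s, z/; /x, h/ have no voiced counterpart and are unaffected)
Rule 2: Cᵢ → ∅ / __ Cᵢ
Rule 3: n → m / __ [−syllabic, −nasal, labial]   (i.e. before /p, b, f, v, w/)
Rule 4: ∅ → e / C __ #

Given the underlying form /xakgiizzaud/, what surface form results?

xagiizaude

Rule 1 (regressive voicing assimilation): /k/ precedes the voiced obstruent /g/, so it voices to [g] by assimilation. /xakgiizzaud/ → xaggiizzaud.
Rule 2 (degemination): /gg/ is a geminate; the first /g/ deletes. /zz/ is a geminate; the first /z/ deletes. /xaggiizzaud/ → xagiizaud.
Rule 3 (nasal place assimilation): no segment meets the environment; /xagiizaud/ is unchanged.
Rule 4 (final e-epenthesis): the form ends in the consonant /d/, so [e] is inserted word-finally. /xagiizaud/ → xagiizaude.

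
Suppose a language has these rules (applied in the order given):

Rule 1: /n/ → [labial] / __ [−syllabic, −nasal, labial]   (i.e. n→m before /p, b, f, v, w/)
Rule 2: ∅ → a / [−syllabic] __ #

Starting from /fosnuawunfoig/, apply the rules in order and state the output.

fosnuawumfoiga

Rule 1 (nasal place assimilation): /n/ precedes the labial consonant /f/, so it assimilates in place to [m]. /fosnuawunfoig/ → fosnuawumfoig.
Rule 2 (final a-epenthesis): the form ends in the consonant /g/, so [a] is inserted word-finally. /fosnuawumfoig/ → fosnuawumfoiga.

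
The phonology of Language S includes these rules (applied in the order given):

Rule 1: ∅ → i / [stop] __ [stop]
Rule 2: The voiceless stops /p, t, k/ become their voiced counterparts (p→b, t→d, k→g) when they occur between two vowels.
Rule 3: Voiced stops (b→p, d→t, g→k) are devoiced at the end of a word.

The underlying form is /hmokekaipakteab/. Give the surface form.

Rule 1 (stop-cluster i-epenthesis): /k/ and /t/ form a stop–stop cluster, so [i] is inserted between them. /hmokekaipakteab/ → hmokekaipakiteab.
Rule 2 (intervocalic voicing): /k/ is a voiceless stop between vowels /o/ and /e/, so it voices to [g]. /k/ is a voiceless stop between vowels /e/ and /a/, so it voices to [g]. /p/ is a voiceless stop between vowels /i/ and /a/, so it voices to [b]. /k/ is a voiceless stop between vowels /a/ and /i/, so it voices to [g]. /t/ is a voiceless stop between vowels /i/ and /e/, so it voices to [d]. /hmokekaipakiteab/ → hmogegaibagideab.
Rule 3 (final devoicing): /b/ is a voiced stop in word-final position, so it devoices to [p]. /hmogegaibagideab/ → hmogegaibagideap.

hmogegaibagideap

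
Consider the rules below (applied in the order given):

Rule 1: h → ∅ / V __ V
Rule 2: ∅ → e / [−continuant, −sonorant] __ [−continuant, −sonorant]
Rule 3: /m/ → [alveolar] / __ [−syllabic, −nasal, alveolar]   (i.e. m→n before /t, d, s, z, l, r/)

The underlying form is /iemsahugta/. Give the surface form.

iensaugeta

Rule 1 (intervocalic h-deletion): /h/ occurs between vowels /a/ and /u/, so it deletes. /iemsahugta/ → iemsaugta.
Rule 2 (stop-cluster e-epenthesis): /g/ and /t/ form a stop–stop cluster, so [e] is inserted between them. /iemsaugta/ → iemsaugeta.
Rule 3 (nasal place assimilation): /m/ precedes the alveolar consonant /s/, so it assimilates in place to [n]. /iemsaugeta/ → iensaugeta.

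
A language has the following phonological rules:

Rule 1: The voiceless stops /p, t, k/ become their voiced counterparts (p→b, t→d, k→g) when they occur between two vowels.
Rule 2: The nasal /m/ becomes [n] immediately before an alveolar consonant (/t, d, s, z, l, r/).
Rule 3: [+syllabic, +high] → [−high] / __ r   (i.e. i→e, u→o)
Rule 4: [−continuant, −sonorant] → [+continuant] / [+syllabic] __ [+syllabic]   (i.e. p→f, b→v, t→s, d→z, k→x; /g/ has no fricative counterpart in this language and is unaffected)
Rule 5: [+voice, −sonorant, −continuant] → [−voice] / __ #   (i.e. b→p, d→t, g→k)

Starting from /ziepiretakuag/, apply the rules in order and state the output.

zieverezaguak

Rule 1 (intervocalic voicing): /p/ is a voiceless stop between vowels /e/ and /i/, so it voices to [b]. /t/ is a voiceless stop between vowels /e/ and /a/, so it voices to [d]. /k/ is a voiceless stop between vowels /a/ and /u/, so it voices to [g]. /ziepiretakuag/ → ziebiredaguag.
Rule 2 (nasal place assimilation): no segment meets the environment; /ziebiredaguag/ is unchanged.
Rule 3 (pre-rhotic lowering): /i/ is a high vowel immediately before /r/, so it lowers to [e]. /ziebiredaguag/ → zieberedaguag.
Rule 4 (intervocalic spirantization): /b/ is a stop between vowels /e/ and /e/, so it spirantizes to the fricative [v]. /d/ is a stop between vowels /e/ and /a/, so it spirantizes to the fricative [z]. /zieberedaguag/ → zieverezaguag.
Rule 5 (final devoicing): /g/ is a voiced stop in word-final position, so it devoices to [k]. /zieverezaguag/ → zieverezaguak.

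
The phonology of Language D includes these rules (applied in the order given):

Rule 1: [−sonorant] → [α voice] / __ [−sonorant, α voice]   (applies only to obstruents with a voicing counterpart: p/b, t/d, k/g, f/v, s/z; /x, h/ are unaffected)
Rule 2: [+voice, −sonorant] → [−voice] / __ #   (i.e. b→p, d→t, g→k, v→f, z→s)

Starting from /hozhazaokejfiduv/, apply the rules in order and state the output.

Rule 1 (regressive voicing assimilation): /z/ precedes the voiceless obstruent /h/, so it devoices to [s] by assimilation. /hozhazaokejfiduv/ → hoshazaokejfiduv.
Rule 2 (final devoicing): /v/ is a voiced obstruent in word-final position, so it devoices to [f]. /hoshazaokejfiduv/ → hoshazaokejfiduf.

hoshazaokejfiduf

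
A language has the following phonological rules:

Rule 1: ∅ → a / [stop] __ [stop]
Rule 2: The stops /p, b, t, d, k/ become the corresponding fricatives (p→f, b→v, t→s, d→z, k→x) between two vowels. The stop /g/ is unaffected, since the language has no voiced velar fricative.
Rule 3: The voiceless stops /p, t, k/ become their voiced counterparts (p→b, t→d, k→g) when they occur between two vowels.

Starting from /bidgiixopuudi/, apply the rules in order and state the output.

Rule 1 (stop-cluster a-epenthesis): /d/ and /g/ form a stop–stop cluster, so [a] is inserted between them. /bidgiixopuudi/ → bidagiixopuudi.
Rule 2 (intervocalic spirantization): /d/ is a stop between vowels /i/ and /a/, so it spirantizes to the fricative [z]. /p/ is a stop between vowels /o/ and /u/, so it spirantizes to the fricative [f]. /d/ is a stop between vowels /u/ and /i/, so it spirantizes to the fricative [z]. /bidagiixopuudi/ → bizagiixofuuzi.
Rule 3 (intervocalic voicing): no segment meets the environment; /bizagiixofuuzi/ is unchanged.

bizagiixofuuzi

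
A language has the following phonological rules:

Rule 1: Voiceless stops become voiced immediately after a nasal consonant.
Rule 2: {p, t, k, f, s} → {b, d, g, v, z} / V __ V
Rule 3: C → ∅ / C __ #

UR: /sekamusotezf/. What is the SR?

Rule 1 (post-nasal voicing): no segment meets the environment; /sekamusotezf/ is unchanged.
Rule 2 (intervocalic voicing): /k/ is a voiceless obstruent between vowels /e/ and /a/, so it voices to [g]. /s/ is a voiceless obstruent between vowels /u/ and /o/, so it voices to [z]. /t/ is a voiceless obstruent between vowels /o/ and /e/, so it voices to [d]. /sekamusotezf/ → segamuzodezf.
Rule 3 (final cluster simplification): /f/ is the second consonant of a word-final cluster /zf/, so it deletes. /segamuzodezf/ → segamuzodez.

segamuzodez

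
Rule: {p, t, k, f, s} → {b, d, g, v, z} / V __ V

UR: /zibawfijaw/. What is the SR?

No segment of /zibawfijaw/ meets the structural description of the rule, so the form surfaces unchanged.

zibawfijaw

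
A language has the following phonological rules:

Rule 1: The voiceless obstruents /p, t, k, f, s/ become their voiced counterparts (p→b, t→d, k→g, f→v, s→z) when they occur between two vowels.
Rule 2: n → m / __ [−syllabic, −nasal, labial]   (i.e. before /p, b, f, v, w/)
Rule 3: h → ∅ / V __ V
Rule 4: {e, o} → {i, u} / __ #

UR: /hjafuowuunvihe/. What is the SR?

Rule 1 (intervocalic voicing): /f/ is a voiceless obstruent between vowels /a/ and /u/, so it voices to [v]. /hjafuowuunvihe/ → hjavuowuunvihe.
Rule 2 (nasal place assimilation): /n/ precedes the labial consonant /v/, so it assimilates in place to [m]. /hjavuowuunvihe/ → hjavuowuumvihe.
Rule 3 (intervocalic h-deletion): /h/ occurs between vowels /i/ and /e/, so it deletes. /hjavuowuumvihe/ → hjavuowuumvie.
Rule 4 (final vowel raising): /e/ is a mid vowel in word-final position, so it raises to [i]. /hjavuowuumvie/ → hjavuowuumvii.

hjavuowuumvii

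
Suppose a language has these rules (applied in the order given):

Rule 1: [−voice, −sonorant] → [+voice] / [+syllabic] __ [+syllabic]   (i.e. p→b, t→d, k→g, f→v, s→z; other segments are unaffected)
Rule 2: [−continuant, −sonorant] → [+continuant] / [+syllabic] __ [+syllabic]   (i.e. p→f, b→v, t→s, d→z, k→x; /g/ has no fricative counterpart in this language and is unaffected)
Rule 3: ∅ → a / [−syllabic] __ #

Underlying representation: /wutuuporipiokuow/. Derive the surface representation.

Rule 1 (intervocalic voicing): /t/ is a voiceless obstruent between vowels /u/ and /u/, so it voices to [d]. /p/ is a voiceless obstruent between vowels /u/ and /o/, so it voices to [b]. /p/ is a voiceless obstruent between vowels /i/ and /i/, so it voices to [b]. /k/ is a voiceless obstruent between vowels /o/ and /u/, so it voices to [g]. /wutuuporipiokuow/ → wuduuboribioguow.
Rule 2 (intervocalic spirantization): /d/ is a stop between vowels /u/ and /u/, so it spirantizes to the fricative [z]. /b/ is a stop between vowels /u/ and /o/, so it spirantizes to the fricative [v]. /b/ is a stop between vowels /i/ and /i/, so it spirantizes to the fricative [v]. /wuduuboribioguow/ → wuzuuvorivioguow.
Rule 3 (final a-epenthesis): the form ends in the consonant /w/, so [a] is inserted word-finally. /wuzuuvorivioguow/ → wuzuuvorivioguowa.

wuzuuvorivioguowa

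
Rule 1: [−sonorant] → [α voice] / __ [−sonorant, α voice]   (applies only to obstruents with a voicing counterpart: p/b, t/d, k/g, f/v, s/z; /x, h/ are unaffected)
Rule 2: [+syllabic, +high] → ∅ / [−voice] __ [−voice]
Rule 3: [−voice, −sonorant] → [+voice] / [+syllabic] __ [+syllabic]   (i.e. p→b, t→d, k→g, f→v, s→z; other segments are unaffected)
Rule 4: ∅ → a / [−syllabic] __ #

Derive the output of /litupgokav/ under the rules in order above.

lidubgogava

Rule 1 (regressive voicing assimilation): /p/ precedes the voiced obstruent /g/, so it voices to [b] by assimilation. /litupgokav/ → litubgokav.
Rule 2 (high vowel syncope): no segment meets the environment; /litubgokav/ is unchanged.
Rule 3 (intervocalic voicing): /t/ is a voiceless obstruent between vowels /i/ and /u/, so it voices to [d]. /k/ is a voiceless obstruent between vowels /o/ and /a/, so it voices to [g]. /litubgokav/ → lidubgogav.
Rule 4 (final a-epenthesis): the form ends in the consonant /v/, so [a] is inserted word-finally. /lidubgogav/ → lidubgogava.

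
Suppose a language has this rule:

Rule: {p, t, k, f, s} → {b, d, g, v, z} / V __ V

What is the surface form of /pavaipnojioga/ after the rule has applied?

No segment of /pavaipnojioga/ meets the structural description of the rule, so the form surfaces unchanged.

pavaipnojioga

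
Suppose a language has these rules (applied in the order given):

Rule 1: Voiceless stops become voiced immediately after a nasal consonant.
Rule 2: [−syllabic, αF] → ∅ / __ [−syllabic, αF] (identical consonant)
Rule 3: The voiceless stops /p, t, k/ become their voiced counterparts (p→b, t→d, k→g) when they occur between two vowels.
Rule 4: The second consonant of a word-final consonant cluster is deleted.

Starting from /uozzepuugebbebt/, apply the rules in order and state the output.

Rule 1 (post-nasal voicing): no segment meets the environment; /uozzepuugebbebt/ is unchanged.
Rule 2 (degemination): /zz/ is a geminate; the first /z/ deletes. /bb/ is a geminate; the first /b/ deletes. /uozzepuugebbebt/ → uozepuugebebt.
Rule 3 (intervocalic voicing): /p/ is a voiceless stop between vowels /e/ and /u/, so it voices to [b]. /uozepuugebebt/ → uozebuugebebt.
Rule 4 (final cluster simplification): /t/ is the second consonant of a word-final cluster /bt/, so it deletes. /uozebuugebebt/ → uozebuugebeb.

uozebuugebeb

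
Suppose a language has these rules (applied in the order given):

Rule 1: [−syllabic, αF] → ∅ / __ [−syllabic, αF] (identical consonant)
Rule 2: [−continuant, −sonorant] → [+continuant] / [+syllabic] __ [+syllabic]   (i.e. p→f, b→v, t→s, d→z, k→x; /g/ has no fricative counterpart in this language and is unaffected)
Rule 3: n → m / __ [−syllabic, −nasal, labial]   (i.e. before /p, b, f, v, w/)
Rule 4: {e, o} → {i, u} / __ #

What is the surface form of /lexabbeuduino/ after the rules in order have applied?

lexaveuzuinu

Rule 1 (degemination): /bb/ is a geminate; the first /b/ deletes. /lexabbeuduino/ → lexabeuduino.
Rule 2 (intervocalic spirantization): /b/ is a stop between vowels /a/ and /e/, so it spirantizes to the fricative [v]. /d/ is a stop between vowels /u/ and /u/, so it spirantizes to the fricative [z]. /lexabeuduino/ → lexaveuzuino.
Rule 3 (nasal place assimilation): no segment meets the environment; /lexaveuzuino/ is unchanged.
Rule 4 (final vowel raising): /o/ is a mid vowel in word-final position, so it raises to [u]. /lexaveuzuino/ → lexaveuzuinu.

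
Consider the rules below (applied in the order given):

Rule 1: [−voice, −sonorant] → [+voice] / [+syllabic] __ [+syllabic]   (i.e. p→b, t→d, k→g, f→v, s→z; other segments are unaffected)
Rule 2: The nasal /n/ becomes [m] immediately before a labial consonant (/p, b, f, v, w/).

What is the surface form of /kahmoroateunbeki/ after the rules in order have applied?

Rule 1 (intervocalic voicing): /t/ is a voiceless obstruent between vowels /a/ and /e/, so it voices to [d]. /k/ is a voiceless obstruent between vowels /e/ and /i/, so it voices to [g]. /kahmoroateunbeki/ → kahmoroadeunbegi.
Rule 2 (nasal place assimilation): /n/ precedes the labial consonant /b/, so it assimilates in place to [m]. /kahmoroadeunbegi/ → kahmoroadeumbegi.

kahmoroadeumbegi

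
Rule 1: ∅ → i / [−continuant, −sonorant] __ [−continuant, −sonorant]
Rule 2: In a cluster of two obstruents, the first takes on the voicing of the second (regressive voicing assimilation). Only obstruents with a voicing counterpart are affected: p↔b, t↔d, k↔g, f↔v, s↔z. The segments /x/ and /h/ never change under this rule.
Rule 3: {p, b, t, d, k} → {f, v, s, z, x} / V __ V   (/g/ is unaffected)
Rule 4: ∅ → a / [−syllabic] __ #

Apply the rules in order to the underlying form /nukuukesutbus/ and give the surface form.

Rule 1 (stop-cluster i-epenthesis): /t/ and /b/ form a stop–stop cluster, so [i] is inserted between them. /nukuukesutbus/ → nukuukesutibus.
Rule 2 (regressive voicing assimilation): no segment meets the environment; /nukuukesutibus/ is unchanged.
Rule 3 (intervocalic spirantization): /k/ is a stop between vowels /u/ and /u/, so it spirantizes to the fricative [x]. /k/ is a stop between vowels /u/ and /e/, so it spirantizes to the fricative [x]. /t/ is a stop between vowels /u/ and /i/, so it spirantizes to the fricative [s]. /b/ is a stop between vowels /i/ and /u/, so it spirantizes to the fricative [v]. /nukuukesutibus/ → nuxuuxesusivus.
Rule 4 (final a-epenthesis): the form ends in the consonant /s/, so [a] is inserted word-finally. /nuxuuxesusivus/ → nuxuuxesusivusa.

nuxuuxesusivusa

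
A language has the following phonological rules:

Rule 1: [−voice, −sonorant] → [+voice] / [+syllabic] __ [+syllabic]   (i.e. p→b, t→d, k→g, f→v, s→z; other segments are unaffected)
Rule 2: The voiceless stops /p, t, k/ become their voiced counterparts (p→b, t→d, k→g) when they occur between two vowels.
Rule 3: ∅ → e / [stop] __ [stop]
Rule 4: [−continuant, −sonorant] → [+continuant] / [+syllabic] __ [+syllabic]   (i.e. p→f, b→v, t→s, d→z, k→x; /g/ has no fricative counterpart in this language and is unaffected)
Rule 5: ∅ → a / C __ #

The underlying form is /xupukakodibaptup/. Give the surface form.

Rule 1 (intervocalic voicing): /p/ is a voiceless obstruent between vowels /u/ and /u/, so it voices to [b]. /k/ is a voiceless obstruent between vowels /u/ and /a/, so it voices to [g]. /k/ is a voiceless obstruent between vowels /a/ and /o/, so it voices to [g]. /xupukakodibaptup/ → xubugagodibaptup.
Rule 2 (intervocalic voicing): no segment meets the environment; /xubugagodibaptup/ is unchanged.
Rule 3 (stop-cluster e-epenthesis): /p/ and /t/ form a stop–stop cluster, so [e] is inserted between them. /xubugagodibaptup/ → xubugagodibapetup.
Rule 4 (intervocalic spirantization): /b/ is a stop between vowels /u/ and /u/, so it spirantizes to the fricative [v]. /d/ is a stop between vowels /o/ and /i/, so it spirantizes to the fricative [z]. /b/ is a stop between vowels /i/ and /a/, so it spirantizes to the fricative [v]. /p/ is a stop between vowels /a/ and /e/, so it spirantizes to the fricative [f]. /t/ is a stop between vowels /e/ and /u/, so it spirantizes to the fricative [s]. /xubugagodibapetup/ → xuvugagozivafesup.
Rule 5 (final a-epenthesis): the form ends in the consonant /p/, so [a] is inserted word-finally. /xuvugagozivafesup/ → xuvugagozivafesupa.

xuvugagozivafesupa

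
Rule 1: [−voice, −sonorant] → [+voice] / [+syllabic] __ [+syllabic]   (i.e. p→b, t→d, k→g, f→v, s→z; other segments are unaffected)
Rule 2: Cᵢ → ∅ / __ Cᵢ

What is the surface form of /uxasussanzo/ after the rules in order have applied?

Rule 1 (intervocalic voicing): /s/ is a voiceless obstruent between vowels /a/ and /u/, so it voices to [z]. /uxasussanzo/ → uxazussanzo.
Rule 2 (degemination): /ss/ is a geminate; the first /s/ deletes. /uxazussanzo/ → uxazusanzo.

uxazusanzo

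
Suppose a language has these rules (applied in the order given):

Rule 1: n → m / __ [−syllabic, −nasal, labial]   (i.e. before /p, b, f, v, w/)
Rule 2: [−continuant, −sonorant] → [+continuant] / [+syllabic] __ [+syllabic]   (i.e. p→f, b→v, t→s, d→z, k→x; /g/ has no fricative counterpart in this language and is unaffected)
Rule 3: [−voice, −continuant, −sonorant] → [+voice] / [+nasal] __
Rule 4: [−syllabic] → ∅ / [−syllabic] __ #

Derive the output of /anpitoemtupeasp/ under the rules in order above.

ambisoemdufeas

Rule 1 (nasal place assimilation): /n/ precedes the labial consonant /p/, so it assimilates in place to [m]. /anpitoemtupeasp/ → ampitoemtupeasp.
Rule 2 (intervocalic spirantization): /t/ is a stop between vowels /i/ and /o/, so it spirantizes to the fricative [s]. /p/ is a stop between vowels /u/ and /e/, so it spirantizes to the fricative [f]. /ampitoemtupeasp/ → ampisoemtufeasp.
Rule 3 (post-nasal voicing): /p/ is a voiceless stop immediately after the nasal /m/, so it voices to [b]. /t/ is a voiceless stop immediately after the nasal /m/, so it voices to [d]. /ampisoemtufeasp/ → ambisoemdufeasp.
Rule 4 (final cluster simplification): /p/ is the second consonant of a word-final cluster /sp/, so it deletes. /ambisoemdufeasp/ → ambisoemdufeas.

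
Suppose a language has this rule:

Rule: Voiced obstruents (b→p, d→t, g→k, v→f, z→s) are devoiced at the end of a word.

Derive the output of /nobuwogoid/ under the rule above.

/d/ is a voiced obstruent in word-final position, so it devoices to [t].
Surface form: [nobuwogoit].

nobuwogoit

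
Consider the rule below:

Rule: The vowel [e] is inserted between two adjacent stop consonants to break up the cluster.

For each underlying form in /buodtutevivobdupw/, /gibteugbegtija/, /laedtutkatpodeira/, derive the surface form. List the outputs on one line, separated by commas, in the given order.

buodetutevivobedupw, gibeteugebegetija, laedetutekatepodeira

/buodtutevivobdupw/: /d/ and /t/ form a stop–stop cluster, so [e] is inserted between them. /b/ and /d/ form a stop–stop cluster, so [e] is inserted between them. → [buodetutevivobedupw].
/gibteugbegtija/: /b/ and /t/ form a stop–stop cluster, so [e] is inserted between them. /g/ and /b/ form a stop–stop cluster, so [e] is inserted between them. /g/ and /t/ form a stop–stop cluster, so [e] is inserted between them. → [gibeteugebegetija].
/laedtutkatpodeira/: /d/ and /t/ form a stop–stop cluster, so [e] is inserted between them. /t/ and /k/ form a stop–stop cluster, so [e] is inserted between them. /t/ and /p/ form a stop–stop cluster, so [e] is inserted between them. → [laedetutekatepodeira].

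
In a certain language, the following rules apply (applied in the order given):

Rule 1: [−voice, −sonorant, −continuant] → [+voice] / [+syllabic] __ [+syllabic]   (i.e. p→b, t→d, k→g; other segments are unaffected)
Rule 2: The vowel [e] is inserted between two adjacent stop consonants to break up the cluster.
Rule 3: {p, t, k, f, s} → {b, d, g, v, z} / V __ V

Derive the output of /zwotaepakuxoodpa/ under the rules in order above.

zwodaebaguxoodeba

Rule 1 (intervocalic voicing): /t/ is a voiceless stop between vowels /o/ and /a/, so it voices to [d]. /p/ is a voiceless stop between vowels /e/ and /a/, so it voices to [b]. /k/ is a voiceless stop between vowels /a/ and /u/, so it voices to [g]. /zwotaepakuxoodpa/ → zwodaebaguxoodpa.
Rule 2 (stop-cluster e-epenthesis): /d/ and /p/ form a stop–stop cluster, so [e] is inserted between them. /zwodaebaguxoodpa/ → zwodaebaguxoodepa.
Rule 3 (intervocalic voicing): /p/ is a voiceless obstruent between vowels /e/ and /a/, so it voices to [b]. /zwodaebaguxoodepa/ → zwodaebaguxoodeba.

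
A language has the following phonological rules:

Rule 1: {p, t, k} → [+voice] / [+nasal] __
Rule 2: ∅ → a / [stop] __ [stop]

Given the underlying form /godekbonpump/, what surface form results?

Rule 1 (post-nasal voicing): /p/ is a voiceless stop immediately after the nasal /n/, so it voices to [b]. /p/ is a voiceless stop immediately after the nasal /m/, so it voices to [b]. /godekbonpump/ → godekbonbumb.
Rule 2 (stop-cluster a-epenthesis): /k/ and /b/ form a stop–stop cluster, so [a] is inserted between them. /godekbonbumb/ → godekabonbumb.

godekabonbumb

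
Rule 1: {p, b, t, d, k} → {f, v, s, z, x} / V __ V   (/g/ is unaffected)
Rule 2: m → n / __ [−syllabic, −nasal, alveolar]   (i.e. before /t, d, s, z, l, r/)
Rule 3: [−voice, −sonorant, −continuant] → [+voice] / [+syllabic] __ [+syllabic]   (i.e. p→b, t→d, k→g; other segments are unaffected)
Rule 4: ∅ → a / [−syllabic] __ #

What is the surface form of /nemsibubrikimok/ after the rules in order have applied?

Rule 1 (intervocalic spirantization): /b/ is a stop between vowels /i/ and /u/, so it spirantizes to the fricative [v]. /k/ is a stop between vowels /i/ and /i/, so it spirantizes to the fricative [x]. /nemsibubrikimok/ → nemsivubriximok.
Rule 2 (nasal place assimilation): /m/ precedes the alveolar consonant /s/, so it assimilates in place to [n]. /nemsivubriximok/ → nensivubriximok.
Rule 3 (intervocalic voicing): no segment meets the environment; /nensivubriximok/ is unchanged.
Rule 4 (final a-epenthesis): the form ends in the consonant /k/, so [a] is inserted word-finally. /nensivubriximok/ → nensivubriximoka.

nensivubriximoka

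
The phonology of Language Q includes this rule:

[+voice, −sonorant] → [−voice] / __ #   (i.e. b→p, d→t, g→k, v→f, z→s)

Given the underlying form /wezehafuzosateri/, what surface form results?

No segment of /wezehafuzosateri/ meets the structural description of the rule, so the form surfaces unchanged.

wezehafuzosateri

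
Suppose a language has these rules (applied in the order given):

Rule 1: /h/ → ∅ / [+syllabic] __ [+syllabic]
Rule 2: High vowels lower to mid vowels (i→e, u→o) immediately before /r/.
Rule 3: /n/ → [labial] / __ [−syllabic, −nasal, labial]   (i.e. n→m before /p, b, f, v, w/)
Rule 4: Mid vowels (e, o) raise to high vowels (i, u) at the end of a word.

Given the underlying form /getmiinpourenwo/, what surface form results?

Rule 1 (intervocalic h-deletion): no segment meets the environment; /getmiinpourenwo/ is unchanged.
Rule 2 (pre-rhotic lowering): /u/ is a high vowel immediately before /r/, so it lowers to [o]. /getmiinpourenwo/ → getmiinpoorenwo.
Rule 3 (nasal place assimilation): /n/ precedes the labial consonant /p/, so it assimilates in place to [m]. /n/ precedes the labial consonant /w/, so it assimilates in place to [m]. /getmiinpoorenwo/ → getmiimpooremwo.
Rule 4 (final vowel raising): /o/ is a mid vowel in word-final position, so it raises to [u]. /getmiimpooremwo/ → getmiimpooremwu.

getmiimpooremwu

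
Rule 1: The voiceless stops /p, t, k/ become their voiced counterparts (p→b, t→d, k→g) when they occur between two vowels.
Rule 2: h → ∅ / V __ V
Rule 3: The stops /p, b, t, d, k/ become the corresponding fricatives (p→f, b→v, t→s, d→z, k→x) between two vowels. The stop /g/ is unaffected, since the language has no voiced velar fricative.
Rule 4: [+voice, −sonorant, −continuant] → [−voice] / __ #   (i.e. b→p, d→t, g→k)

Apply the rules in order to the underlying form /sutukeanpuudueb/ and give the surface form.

suzugeanpuuzuep

Rule 1 (intervocalic voicing): /t/ is a voiceless stop between vowels /u/ and /u/, so it voices to [d]. /k/ is a voiceless stop between vowels /u/ and /e/, so it voices to [g]. /sutukeanpuudueb/ → sudugeanpuudueb.
Rule 2 (intervocalic h-deletion): no segment meets the environment; /sudugeanpuudueb/ is unchanged.
Rule 3 (intervocalic spirantization): /d/ is a stop between vowels /u/ and /u/, so it spirantizes to the fricative [z]. /d/ is a stop between vowels /u/ and /u/, so it spirantizes to the fricative [z]. /sudugeanpuudueb/ → suzugeanpuuzueb.
Rule 4 (final devoicing): /b/ is a voiced stop in word-final position, so it devoices to [p]. /suzugeanpuuzueb/ → suzugeanpuuzuep.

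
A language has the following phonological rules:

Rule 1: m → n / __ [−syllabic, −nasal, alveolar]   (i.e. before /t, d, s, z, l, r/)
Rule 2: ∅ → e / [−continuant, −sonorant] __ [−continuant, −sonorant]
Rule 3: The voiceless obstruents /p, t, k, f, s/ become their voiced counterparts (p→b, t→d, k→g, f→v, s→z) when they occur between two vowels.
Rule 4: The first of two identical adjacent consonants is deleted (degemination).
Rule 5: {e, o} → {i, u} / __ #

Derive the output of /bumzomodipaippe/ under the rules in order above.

Rule 1 (nasal place assimilation): /m/ precedes the alveolar consonant /z/, so it assimilates in place to [n]. /bumzomodipaippe/ → bunzomodipaippe.
Rule 2 (stop-cluster e-epenthesis): /p/ and /p/ form a stop–stop cluster, so [e] is inserted between them. /bunzomodipaippe/ → bunzomodipaipepe.
Rule 3 (intervocalic voicing): /p/ is a voiceless obstruent between vowels /i/ and /a/, so it voices to [b]. /p/ is a voiceless obstruent between vowels /i/ and /e/, so it voices to [b]. /p/ is a voiceless obstruent between vowels /e/ and /e/, so it voices to [b]. /bunzomodipaipepe/ → bunzomodibaibebe.
Rule 4 (degemination): no segment meets the environment; /bunzomodibaibebe/ is unchanged.
Rule 5 (final vowel raising): /e/ is a mid vowel in word-final position, so it raises to [i]. /bunzomodibaibebe/ → bunzomodibaibebi.

bunzomodibaibebi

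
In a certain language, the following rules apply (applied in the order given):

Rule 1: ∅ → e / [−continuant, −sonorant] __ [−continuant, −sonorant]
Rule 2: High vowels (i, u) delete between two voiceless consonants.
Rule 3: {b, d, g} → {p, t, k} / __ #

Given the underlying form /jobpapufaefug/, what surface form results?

Rule 1 (stop-cluster e-epenthesis): /b/ and /p/ form a stop–stop cluster, so [e] is inserted between them. /jobpapufaefug/ → jobepapufaefug.
Rule 2 (high vowel syncope): /u/ is a high vowel flanked by voiceless consonants /p/ and /f/, so it deletes. /jobepapufaefug/ → jobepapfaefug.
Rule 3 (final devoicing): /g/ is a voiced stop in word-final position, so it devoices to [k]. /jobepapfaefug/ → jobepapfaefuk.

jobepapfaefuk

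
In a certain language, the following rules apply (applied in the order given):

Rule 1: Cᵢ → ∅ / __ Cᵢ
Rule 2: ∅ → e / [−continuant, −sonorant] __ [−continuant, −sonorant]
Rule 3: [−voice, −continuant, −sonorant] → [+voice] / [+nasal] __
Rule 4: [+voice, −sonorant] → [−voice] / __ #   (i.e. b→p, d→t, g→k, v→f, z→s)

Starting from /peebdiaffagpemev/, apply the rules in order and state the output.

peebediafagepemef

Rule 1 (degemination): /ff/ is a geminate; the first /f/ deletes. /peebdiaffagpemev/ → peebdiafagpemev.
Rule 2 (stop-cluster e-epenthesis): /b/ and /d/ form a stop–stop cluster, so [e] is inserted between them. /g/ and /p/ form a stop–stop cluster, so [e] is inserted between them. /peebdiafagpemev/ → peebediafagepemev.
Rule 3 (post-nasal voicing): no segment meets the environment; /peebediafagepemev/ is unchanged.
Rule 4 (final devoicing): /v/ is a voiced obstruent in word-final position, so it devoices to [f]. /peebediafagepemev/ → peebediafagepemef.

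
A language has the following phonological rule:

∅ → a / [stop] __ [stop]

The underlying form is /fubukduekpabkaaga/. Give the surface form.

/k/ and /d/ form a stop–stop cluster, so [a] is inserted between them.
/k/ and /p/ form a stop–stop cluster, so [a] is inserted between them.
/b/ and /k/ form a stop–stop cluster, so [a] is inserted between them.
Surface form: [fubukaduekapabakaaga].

fubukaduekapabakaaga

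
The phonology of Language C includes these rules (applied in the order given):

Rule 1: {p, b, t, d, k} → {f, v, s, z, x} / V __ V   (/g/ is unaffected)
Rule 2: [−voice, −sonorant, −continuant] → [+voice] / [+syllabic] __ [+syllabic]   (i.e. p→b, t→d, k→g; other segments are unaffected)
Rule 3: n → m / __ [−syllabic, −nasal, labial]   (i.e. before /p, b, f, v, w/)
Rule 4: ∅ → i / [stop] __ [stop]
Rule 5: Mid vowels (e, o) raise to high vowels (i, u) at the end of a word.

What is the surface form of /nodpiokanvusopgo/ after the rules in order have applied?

Rule 1 (intervocalic spirantization): /k/ is a stop between vowels /o/ and /a/, so it spirantizes to the fricative [x]. /nodpiokanvusopgo/ → nodpioxanvusopgo.
Rule 2 (intervocalic voicing): no segment meets the environment; /nodpioxanvusopgo/ is unchanged.
Rule 3 (nasal place assimilation): /n/ precedes the labial consonant /v/, so it assimilates in place to [m]. /nodpioxanvusopgo/ → nodpioxamvusopgo.
Rule 4 (stop-cluster i-epenthesis): /d/ and /p/ form a stop–stop cluster, so [i] is inserted between them. /p/ and /g/ form a stop–stop cluster, so [i] is inserted between them. /nodpioxamvusopgo/ → nodipioxamvusopigo.
Rule 5 (final vowel raising): /o/ is a mid vowel in word-final position, so it raises to [u]. /nodipioxamvusopigo/ → nodipioxamvusopigu.

nodipioxamvusopigu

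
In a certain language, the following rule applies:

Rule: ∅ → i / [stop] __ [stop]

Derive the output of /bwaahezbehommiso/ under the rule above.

bwaahezbehommiso

No segment of /bwaahezbehommiso/ meets the structural description of the rule, so the form surfaces unchanged.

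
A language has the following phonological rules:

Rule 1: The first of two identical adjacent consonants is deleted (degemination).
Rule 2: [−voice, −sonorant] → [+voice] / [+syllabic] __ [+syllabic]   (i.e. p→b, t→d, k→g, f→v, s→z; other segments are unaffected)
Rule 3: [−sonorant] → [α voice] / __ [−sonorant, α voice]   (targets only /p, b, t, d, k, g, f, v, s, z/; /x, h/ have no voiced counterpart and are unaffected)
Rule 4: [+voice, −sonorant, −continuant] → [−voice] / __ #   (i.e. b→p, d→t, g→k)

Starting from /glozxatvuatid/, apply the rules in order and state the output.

glosxadvuadit

Rule 1 (degemination): no segment meets the environment; /glozxatvuatid/ is unchanged.
Rule 2 (intervocalic voicing): /t/ is a voiceless obstruent between vowels /a/ and /i/, so it voices to [d]. /glozxatvuatid/ → glozxatvuadid.
Rule 3 (regressive voicing assimilation): /z/ precedes the voiceless obstruent /x/, so it devoices to [s] by assimilation. /t/ precedes the voiced obstruent /v/, so it voices to [d] by assimilation. /glozxatvuadid/ → glosxadvuadid.
Rule 4 (final devoicing): /d/ is a voiced stop in word-final position, so it devoices to [t]. /glosxadvuadid/ → glosxadvuadit.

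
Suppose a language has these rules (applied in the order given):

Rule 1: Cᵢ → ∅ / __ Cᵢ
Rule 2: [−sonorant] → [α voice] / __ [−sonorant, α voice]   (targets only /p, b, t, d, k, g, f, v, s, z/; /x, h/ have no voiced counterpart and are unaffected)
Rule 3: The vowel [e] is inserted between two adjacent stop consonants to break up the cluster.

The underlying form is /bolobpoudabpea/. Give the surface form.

Rule 1 (degemination): no segment meets the environment; /bolobpoudabpea/ is unchanged.
Rule 2 (regressive voicing assimilation): /b/ precedes the voiceless obstruent /p/, so it devoices to [p] by assimilation. /b/ precedes the voiceless obstruent /p/, so it devoices to [p] by assimilation. /bolobpoudabpea/ → boloppoudappea.
Rule 3 (stop-cluster e-epenthesis): /p/ and /p/ form a stop–stop cluster, so [e] is inserted between them. /p/ and /p/ form a stop–stop cluster, so [e] is inserted between them. /boloppoudappea/ → bolopepoudapepea.

bolopepoudapepea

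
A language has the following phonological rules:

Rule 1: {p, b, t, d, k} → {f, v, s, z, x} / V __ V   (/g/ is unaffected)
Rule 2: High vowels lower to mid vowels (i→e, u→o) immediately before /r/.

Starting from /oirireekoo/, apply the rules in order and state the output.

Rule 1 (intervocalic spirantization): /k/ is a stop between vowels /e/ and /o/, so it spirantizes to the fricative [x]. /oirireekoo/ → oirireexoo.
Rule 2 (pre-rhotic lowering): /i/ is a high vowel immediately before /r/, so it lowers to [e]. /i/ is a high vowel immediately before /r/, so it lowers to [e]. /oirireexoo/ → oerereexoo.

oerereexoo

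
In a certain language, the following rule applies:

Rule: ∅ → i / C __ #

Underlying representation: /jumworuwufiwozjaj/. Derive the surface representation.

jumworuwufiwozjaji

the form ends in the consonant /j/, so [i] is inserted word-finally.
Surface form: [jumworuwufiwozjaji].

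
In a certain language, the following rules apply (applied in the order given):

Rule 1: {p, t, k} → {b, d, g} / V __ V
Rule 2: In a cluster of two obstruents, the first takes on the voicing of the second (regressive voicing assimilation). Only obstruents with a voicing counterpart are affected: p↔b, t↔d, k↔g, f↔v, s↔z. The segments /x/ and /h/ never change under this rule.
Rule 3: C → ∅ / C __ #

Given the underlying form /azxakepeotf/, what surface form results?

asxagebeot

Rule 1 (intervocalic voicing): /k/ is a voiceless stop between vowels /a/ and /e/, so it voices to [g]. /p/ is a voiceless stop between vowels /e/ and /e/, so it voices to [b]. /azxakepeotf/ → azxagebeotf.
Rule 2 (regressive voicing assimilation): /z/ precedes the voiceless obstruent /x/, so it devoices to [s] by assimilation. /azxagebeotf/ → asxagebeotf.
Rule 3 (final cluster simplification): /f/ is the second consonant of a word-final cluster /tf/, so it deletes. /asxagebeotf/ → asxagebeot.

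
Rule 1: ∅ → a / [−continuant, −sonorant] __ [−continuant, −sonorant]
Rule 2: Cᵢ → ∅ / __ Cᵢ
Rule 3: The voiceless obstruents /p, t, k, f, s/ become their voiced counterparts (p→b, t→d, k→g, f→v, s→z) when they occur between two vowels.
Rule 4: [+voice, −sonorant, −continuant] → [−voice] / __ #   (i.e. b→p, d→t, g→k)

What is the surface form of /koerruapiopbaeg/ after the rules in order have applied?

Rule 1 (stop-cluster a-epenthesis): /p/ and /b/ form a stop–stop cluster, so [a] is inserted between them. /koerruapiopbaeg/ → koerruapiopabaeg.
Rule 2 (degemination): /rr/ is a geminate; the first /r/ deletes. /koerruapiopabaeg/ → koeruapiopabaeg.
Rule 3 (intervocalic voicing): /p/ is a voiceless obstruent between vowels /a/ and /i/, so it voices to [b]. /p/ is a voiceless obstruent between vowels /o/ and /a/, so it voices to [b]. /koeruapiopabaeg/ → koeruabiobabaeg.
Rule 4 (final devoicing): /g/ is a voiced stop in word-final position, so it devoices to [k]. /koeruabiobabaeg/ → koeruabiobabaek.

koeruabiobabaek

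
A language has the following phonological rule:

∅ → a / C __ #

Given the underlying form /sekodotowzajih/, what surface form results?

the form ends in the consonant /h/, so [a] is inserted word-finally.
Surface form: [sekodotowzajiha].

sekodotowzajiha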